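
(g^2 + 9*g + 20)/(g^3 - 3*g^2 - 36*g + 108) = (g^2 + 9*g + 20)/(g^3 - 3*g^2 - 36*g + 108)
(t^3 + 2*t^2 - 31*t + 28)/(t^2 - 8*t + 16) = (t^2 + 6*t - 7)/(t - 4)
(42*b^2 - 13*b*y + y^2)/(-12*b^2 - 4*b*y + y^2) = (-7*b + y)/(2*b + y)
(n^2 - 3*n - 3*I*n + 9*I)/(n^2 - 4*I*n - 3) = (n - 3)/(n - I)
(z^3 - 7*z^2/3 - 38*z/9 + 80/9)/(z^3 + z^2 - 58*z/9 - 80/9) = (3*z - 5)/(3*z + 5)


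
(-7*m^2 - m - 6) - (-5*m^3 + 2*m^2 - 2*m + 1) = 5*m^3 - 9*m^2 + m - 7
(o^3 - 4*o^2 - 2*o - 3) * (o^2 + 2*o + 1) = o^5 - 2*o^4 - 9*o^3 - 11*o^2 - 8*o - 3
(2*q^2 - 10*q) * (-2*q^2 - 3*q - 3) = -4*q^4 + 14*q^3 + 24*q^2 + 30*q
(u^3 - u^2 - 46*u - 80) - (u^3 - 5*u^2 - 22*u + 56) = 4*u^2 - 24*u - 136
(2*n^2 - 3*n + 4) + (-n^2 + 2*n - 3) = n^2 - n + 1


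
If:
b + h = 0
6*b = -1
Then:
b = -1/6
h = 1/6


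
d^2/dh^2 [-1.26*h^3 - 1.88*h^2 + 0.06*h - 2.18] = -7.56*h - 3.76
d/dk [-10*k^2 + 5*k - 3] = 5 - 20*k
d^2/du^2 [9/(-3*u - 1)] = -162/(3*u + 1)^3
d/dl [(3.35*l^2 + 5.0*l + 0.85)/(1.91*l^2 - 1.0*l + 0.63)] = (-12.9*l^2 + 0.974*l + 4.0)/(3.6481*l^4 - 3.82*l^3 + 3.4066*l^2 - 1.26*l + 0.3969)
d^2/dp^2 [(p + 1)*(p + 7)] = 2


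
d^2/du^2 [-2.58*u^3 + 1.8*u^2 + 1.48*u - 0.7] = 3.6 - 15.48*u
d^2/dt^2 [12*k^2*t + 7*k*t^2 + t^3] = 14*k + 6*t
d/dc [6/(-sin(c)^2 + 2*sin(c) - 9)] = 12*(sin(c) - 1)*cos(c)/(sin(c)^2 - 2*sin(c) + 9)^2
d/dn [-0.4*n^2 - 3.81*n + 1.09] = -0.8*n - 3.81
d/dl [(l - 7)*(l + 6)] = 2*l - 1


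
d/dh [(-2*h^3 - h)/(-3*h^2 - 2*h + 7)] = (6*h^4 + 8*h^3 - 45*h^2 - 7)/(9*h^4 + 12*h^3 - 38*h^2 - 28*h + 49)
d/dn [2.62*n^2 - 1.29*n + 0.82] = 5.24*n - 1.29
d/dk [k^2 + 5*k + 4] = 2*k + 5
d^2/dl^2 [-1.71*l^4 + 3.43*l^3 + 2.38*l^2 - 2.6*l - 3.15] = -20.52*l^2 + 20.58*l + 4.76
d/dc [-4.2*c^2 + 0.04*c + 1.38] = 0.04 - 8.4*c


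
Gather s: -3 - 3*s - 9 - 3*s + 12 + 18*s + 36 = 12*s + 36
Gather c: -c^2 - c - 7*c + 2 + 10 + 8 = -c^2 - 8*c + 20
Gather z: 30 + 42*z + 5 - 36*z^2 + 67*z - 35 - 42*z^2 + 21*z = -78*z^2 + 130*z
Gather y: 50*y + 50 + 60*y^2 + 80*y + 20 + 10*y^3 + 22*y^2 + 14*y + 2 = 10*y^3 + 82*y^2 + 144*y + 72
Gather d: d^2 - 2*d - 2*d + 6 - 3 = d^2 - 4*d + 3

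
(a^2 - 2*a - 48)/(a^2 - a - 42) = (a - 8)/(a - 7)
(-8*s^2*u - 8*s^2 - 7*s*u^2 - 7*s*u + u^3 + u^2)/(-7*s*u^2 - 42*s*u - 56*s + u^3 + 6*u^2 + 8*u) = (8*s^2*u + 8*s^2 + 7*s*u^2 + 7*s*u - u^3 - u^2)/(7*s*u^2 + 42*s*u + 56*s - u^3 - 6*u^2 - 8*u)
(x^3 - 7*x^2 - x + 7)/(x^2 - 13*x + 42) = (x^2 - 1)/(x - 6)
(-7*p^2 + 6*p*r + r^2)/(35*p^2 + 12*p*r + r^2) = (-p + r)/(5*p + r)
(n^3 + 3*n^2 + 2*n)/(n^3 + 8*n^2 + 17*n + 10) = n/(n + 5)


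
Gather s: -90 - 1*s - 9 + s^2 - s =s^2 - 2*s - 99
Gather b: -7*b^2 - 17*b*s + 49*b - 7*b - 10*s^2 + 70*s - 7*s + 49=-7*b^2 + b*(42 - 17*s) - 10*s^2 + 63*s + 49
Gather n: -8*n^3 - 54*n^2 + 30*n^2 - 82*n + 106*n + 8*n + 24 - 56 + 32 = -8*n^3 - 24*n^2 + 32*n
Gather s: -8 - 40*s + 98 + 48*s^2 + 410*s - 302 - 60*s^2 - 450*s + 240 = -12*s^2 - 80*s + 28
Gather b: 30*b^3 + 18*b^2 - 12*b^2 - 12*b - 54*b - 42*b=30*b^3 + 6*b^2 - 108*b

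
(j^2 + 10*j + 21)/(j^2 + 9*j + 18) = (j + 7)/(j + 6)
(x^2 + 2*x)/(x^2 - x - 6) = x/(x - 3)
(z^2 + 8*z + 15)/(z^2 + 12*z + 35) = (z + 3)/(z + 7)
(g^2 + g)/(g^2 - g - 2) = g/(g - 2)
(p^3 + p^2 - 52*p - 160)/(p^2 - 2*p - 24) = (p^2 - 3*p - 40)/(p - 6)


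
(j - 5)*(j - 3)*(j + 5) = j^3 - 3*j^2 - 25*j + 75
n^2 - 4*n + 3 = (n - 3)*(n - 1)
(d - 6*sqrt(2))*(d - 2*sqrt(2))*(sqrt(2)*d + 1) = sqrt(2)*d^3 - 15*d^2 + 16*sqrt(2)*d + 24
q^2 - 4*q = q*(q - 4)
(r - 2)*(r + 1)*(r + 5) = r^3 + 4*r^2 - 7*r - 10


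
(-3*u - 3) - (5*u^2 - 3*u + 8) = -5*u^2 - 11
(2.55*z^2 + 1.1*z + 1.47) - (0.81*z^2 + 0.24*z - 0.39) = 1.74*z^2 + 0.86*z + 1.86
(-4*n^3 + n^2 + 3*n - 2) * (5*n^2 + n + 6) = -20*n^5 + n^4 - 8*n^3 - n^2 + 16*n - 12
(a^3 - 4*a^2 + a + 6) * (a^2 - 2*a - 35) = a^5 - 6*a^4 - 26*a^3 + 144*a^2 - 47*a - 210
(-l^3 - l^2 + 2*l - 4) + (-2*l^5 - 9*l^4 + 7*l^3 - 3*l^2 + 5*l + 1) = -2*l^5 - 9*l^4 + 6*l^3 - 4*l^2 + 7*l - 3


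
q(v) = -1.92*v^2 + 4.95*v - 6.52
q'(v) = 4.95 - 3.84*v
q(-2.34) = -28.62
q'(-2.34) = 13.94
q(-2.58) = -32.07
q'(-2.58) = 14.86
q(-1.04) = -13.74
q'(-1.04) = 8.94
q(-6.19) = -110.73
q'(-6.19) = 28.72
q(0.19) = -5.65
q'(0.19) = 4.22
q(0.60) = -4.24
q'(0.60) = 2.65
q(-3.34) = -44.47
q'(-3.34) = 17.78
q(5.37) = -35.31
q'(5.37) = -15.67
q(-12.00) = -342.40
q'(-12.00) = 51.03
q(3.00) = -8.95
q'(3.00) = -6.57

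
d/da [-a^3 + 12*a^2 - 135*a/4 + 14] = -3*a^2 + 24*a - 135/4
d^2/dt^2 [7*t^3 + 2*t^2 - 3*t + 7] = 42*t + 4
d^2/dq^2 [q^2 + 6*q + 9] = 2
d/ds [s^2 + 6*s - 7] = 2*s + 6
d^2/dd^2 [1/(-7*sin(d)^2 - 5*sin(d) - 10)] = (196*sin(d)^4 + 105*sin(d)^3 - 549*sin(d)^2 - 260*sin(d) + 90)/(7*sin(d)^2 + 5*sin(d) + 10)^3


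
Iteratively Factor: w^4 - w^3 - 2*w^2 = (w)*(w^3 - w^2 - 2*w) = w*(w - 2)*(w^2 + w) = w^2*(w - 2)*(w + 1)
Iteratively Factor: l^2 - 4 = (l + 2)*(l - 2)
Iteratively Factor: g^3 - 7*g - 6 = (g + 1)*(g^2 - g - 6) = (g + 1)*(g + 2)*(g - 3)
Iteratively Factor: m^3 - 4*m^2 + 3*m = (m - 3)*(m^2 - m) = m*(m - 3)*(m - 1)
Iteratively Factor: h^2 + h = (h + 1)*(h)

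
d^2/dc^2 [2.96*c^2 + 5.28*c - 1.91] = 5.92000000000000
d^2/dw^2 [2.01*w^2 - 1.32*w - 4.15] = 4.02000000000000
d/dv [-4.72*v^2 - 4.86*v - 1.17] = -9.44*v - 4.86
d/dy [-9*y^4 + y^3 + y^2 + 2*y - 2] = -36*y^3 + 3*y^2 + 2*y + 2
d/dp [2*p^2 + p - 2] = 4*p + 1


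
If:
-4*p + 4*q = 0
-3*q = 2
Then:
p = -2/3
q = -2/3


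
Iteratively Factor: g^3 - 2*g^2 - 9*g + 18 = (g + 3)*(g^2 - 5*g + 6) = (g - 2)*(g + 3)*(g - 3)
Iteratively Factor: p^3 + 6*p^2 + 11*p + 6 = (p + 3)*(p^2 + 3*p + 2) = (p + 1)*(p + 3)*(p + 2)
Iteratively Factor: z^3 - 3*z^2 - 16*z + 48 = (z - 4)*(z^2 + z - 12) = (z - 4)*(z - 3)*(z + 4)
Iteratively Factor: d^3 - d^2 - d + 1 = (d + 1)*(d^2 - 2*d + 1) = (d - 1)*(d + 1)*(d - 1)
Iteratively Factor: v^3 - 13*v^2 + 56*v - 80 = (v - 4)*(v^2 - 9*v + 20) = (v - 4)^2*(v - 5)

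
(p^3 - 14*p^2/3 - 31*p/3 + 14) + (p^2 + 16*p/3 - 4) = p^3 - 11*p^2/3 - 5*p + 10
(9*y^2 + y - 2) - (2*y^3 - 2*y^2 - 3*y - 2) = -2*y^3 + 11*y^2 + 4*y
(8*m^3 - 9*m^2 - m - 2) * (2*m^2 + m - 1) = 16*m^5 - 10*m^4 - 19*m^3 + 4*m^2 - m + 2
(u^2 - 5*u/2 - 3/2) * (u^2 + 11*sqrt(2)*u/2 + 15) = u^4 - 5*u^3/2 + 11*sqrt(2)*u^3/2 - 55*sqrt(2)*u^2/4 + 27*u^2/2 - 75*u/2 - 33*sqrt(2)*u/4 - 45/2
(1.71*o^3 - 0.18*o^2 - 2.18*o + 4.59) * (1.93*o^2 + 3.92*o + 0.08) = 3.3003*o^5 + 6.3558*o^4 - 4.7762*o^3 + 0.298699999999998*o^2 + 17.8184*o + 0.3672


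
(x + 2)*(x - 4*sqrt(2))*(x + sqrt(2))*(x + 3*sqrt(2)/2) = x^4 - 3*sqrt(2)*x^3/2 + 2*x^3 - 17*x^2 - 3*sqrt(2)*x^2 - 34*x - 12*sqrt(2)*x - 24*sqrt(2)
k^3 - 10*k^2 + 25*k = k*(k - 5)^2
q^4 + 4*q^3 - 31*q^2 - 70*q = q*(q - 5)*(q + 2)*(q + 7)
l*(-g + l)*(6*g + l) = -6*g^2*l + 5*g*l^2 + l^3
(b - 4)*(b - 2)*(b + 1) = b^3 - 5*b^2 + 2*b + 8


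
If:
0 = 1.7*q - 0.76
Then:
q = 0.45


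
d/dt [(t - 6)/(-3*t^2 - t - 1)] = (-3*t^2 - t + (t - 6)*(6*t + 1) - 1)/(3*t^2 + t + 1)^2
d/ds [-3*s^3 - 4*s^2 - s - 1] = -9*s^2 - 8*s - 1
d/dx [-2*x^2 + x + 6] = 1 - 4*x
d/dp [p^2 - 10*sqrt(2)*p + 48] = 2*p - 10*sqrt(2)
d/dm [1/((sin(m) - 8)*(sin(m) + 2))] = 2*(3 - sin(m))*cos(m)/((sin(m) - 8)^2*(sin(m) + 2)^2)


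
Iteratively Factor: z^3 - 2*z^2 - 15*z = (z - 5)*(z^2 + 3*z) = z*(z - 5)*(z + 3)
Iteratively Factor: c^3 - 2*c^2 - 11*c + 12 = (c + 3)*(c^2 - 5*c + 4) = (c - 4)*(c + 3)*(c - 1)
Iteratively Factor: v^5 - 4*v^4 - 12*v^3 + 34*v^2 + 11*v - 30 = (v - 2)*(v^4 - 2*v^3 - 16*v^2 + 2*v + 15) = (v - 2)*(v + 1)*(v^3 - 3*v^2 - 13*v + 15) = (v - 2)*(v + 1)*(v + 3)*(v^2 - 6*v + 5) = (v - 5)*(v - 2)*(v + 1)*(v + 3)*(v - 1)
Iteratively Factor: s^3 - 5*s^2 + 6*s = (s)*(s^2 - 5*s + 6) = s*(s - 3)*(s - 2)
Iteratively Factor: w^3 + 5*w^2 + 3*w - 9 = (w + 3)*(w^2 + 2*w - 3) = (w - 1)*(w + 3)*(w + 3)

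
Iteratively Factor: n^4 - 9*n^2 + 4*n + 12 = (n - 2)*(n^3 + 2*n^2 - 5*n - 6) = (n - 2)*(n + 3)*(n^2 - n - 2) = (n - 2)^2*(n + 3)*(n + 1)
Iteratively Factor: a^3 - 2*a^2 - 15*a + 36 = (a + 4)*(a^2 - 6*a + 9) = (a - 3)*(a + 4)*(a - 3)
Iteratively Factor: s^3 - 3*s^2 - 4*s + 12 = (s - 3)*(s^2 - 4) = (s - 3)*(s - 2)*(s + 2)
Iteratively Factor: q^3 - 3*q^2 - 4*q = (q - 4)*(q^2 + q) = q*(q - 4)*(q + 1)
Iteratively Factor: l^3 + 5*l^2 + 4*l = (l)*(l^2 + 5*l + 4) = l*(l + 1)*(l + 4)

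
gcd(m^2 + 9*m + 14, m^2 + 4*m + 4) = m + 2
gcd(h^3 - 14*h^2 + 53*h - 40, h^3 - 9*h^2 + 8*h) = h^2 - 9*h + 8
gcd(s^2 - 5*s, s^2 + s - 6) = 1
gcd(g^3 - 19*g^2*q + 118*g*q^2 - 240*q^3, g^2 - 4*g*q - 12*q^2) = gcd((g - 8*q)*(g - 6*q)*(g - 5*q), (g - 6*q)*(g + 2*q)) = -g + 6*q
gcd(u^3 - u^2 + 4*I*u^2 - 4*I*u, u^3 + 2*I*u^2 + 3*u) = u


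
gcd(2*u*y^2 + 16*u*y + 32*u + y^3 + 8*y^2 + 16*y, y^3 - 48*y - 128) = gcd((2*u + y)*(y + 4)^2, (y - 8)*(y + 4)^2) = y^2 + 8*y + 16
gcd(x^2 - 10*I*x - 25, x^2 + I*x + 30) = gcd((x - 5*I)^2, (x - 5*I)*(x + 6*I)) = x - 5*I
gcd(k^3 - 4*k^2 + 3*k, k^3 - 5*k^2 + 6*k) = k^2 - 3*k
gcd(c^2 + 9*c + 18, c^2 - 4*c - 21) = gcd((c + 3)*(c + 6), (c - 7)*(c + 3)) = c + 3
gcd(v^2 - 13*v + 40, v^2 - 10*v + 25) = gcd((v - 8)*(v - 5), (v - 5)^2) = v - 5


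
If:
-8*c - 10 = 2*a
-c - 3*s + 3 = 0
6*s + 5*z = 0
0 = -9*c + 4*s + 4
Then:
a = -251/31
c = 24/31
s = 23/31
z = -138/155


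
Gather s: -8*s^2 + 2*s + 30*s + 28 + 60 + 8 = -8*s^2 + 32*s + 96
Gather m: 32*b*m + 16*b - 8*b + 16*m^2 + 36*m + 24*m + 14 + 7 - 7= 8*b + 16*m^2 + m*(32*b + 60) + 14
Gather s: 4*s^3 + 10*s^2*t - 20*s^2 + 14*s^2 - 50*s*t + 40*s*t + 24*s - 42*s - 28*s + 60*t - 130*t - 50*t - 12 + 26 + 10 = 4*s^3 + s^2*(10*t - 6) + s*(-10*t - 46) - 120*t + 24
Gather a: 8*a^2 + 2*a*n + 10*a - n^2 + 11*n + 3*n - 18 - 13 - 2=8*a^2 + a*(2*n + 10) - n^2 + 14*n - 33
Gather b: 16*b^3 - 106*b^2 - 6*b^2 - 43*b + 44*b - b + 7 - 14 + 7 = 16*b^3 - 112*b^2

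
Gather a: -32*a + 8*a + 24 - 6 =18 - 24*a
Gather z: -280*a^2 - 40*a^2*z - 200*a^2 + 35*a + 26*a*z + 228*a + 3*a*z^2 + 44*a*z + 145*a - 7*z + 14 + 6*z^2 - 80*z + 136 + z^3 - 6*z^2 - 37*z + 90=-480*a^2 + 3*a*z^2 + 408*a + z^3 + z*(-40*a^2 + 70*a - 124) + 240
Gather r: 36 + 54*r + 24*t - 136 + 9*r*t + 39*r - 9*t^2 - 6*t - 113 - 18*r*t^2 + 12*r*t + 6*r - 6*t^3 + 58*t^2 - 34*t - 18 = r*(-18*t^2 + 21*t + 99) - 6*t^3 + 49*t^2 - 16*t - 231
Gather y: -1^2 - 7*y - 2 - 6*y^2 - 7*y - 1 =-6*y^2 - 14*y - 4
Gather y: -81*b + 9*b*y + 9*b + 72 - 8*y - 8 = -72*b + y*(9*b - 8) + 64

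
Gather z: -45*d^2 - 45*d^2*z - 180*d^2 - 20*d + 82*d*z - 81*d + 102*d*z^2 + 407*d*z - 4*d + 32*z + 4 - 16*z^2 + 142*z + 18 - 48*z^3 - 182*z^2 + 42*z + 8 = -225*d^2 - 105*d - 48*z^3 + z^2*(102*d - 198) + z*(-45*d^2 + 489*d + 216) + 30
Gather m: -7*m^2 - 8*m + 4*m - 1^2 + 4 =-7*m^2 - 4*m + 3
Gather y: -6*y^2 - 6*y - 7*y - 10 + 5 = -6*y^2 - 13*y - 5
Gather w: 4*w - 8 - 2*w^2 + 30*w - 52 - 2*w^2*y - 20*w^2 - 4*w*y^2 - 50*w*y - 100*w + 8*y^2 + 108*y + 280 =w^2*(-2*y - 22) + w*(-4*y^2 - 50*y - 66) + 8*y^2 + 108*y + 220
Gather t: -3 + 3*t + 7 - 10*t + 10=14 - 7*t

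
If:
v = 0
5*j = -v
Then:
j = 0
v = 0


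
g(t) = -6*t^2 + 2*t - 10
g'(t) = 2 - 12*t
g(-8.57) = -467.81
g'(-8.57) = 104.84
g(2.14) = -33.20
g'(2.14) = -23.68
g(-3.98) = -113.00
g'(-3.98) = 49.76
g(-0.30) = -11.14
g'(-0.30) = 5.60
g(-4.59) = -145.59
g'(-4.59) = 57.08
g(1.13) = -15.40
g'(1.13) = -11.56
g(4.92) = -145.40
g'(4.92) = -57.04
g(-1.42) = -24.94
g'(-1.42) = 19.04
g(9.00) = -478.00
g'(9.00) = -106.00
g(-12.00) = -898.00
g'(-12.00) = 146.00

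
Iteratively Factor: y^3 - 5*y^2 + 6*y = (y - 3)*(y^2 - 2*y) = (y - 3)*(y - 2)*(y)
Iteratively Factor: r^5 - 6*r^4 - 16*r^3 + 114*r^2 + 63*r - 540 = (r - 4)*(r^4 - 2*r^3 - 24*r^2 + 18*r + 135) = (r - 4)*(r + 3)*(r^3 - 5*r^2 - 9*r + 45) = (r - 5)*(r - 4)*(r + 3)*(r^2 - 9) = (r - 5)*(r - 4)*(r + 3)^2*(r - 3)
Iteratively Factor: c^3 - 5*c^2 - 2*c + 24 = (c - 3)*(c^2 - 2*c - 8) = (c - 3)*(c + 2)*(c - 4)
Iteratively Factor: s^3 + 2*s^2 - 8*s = (s - 2)*(s^2 + 4*s) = s*(s - 2)*(s + 4)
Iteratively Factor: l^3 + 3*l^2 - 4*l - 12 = (l - 2)*(l^2 + 5*l + 6) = (l - 2)*(l + 2)*(l + 3)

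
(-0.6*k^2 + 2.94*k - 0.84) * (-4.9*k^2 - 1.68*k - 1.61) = 2.94*k^4 - 13.398*k^3 + 0.142800000000001*k^2 - 3.3222*k + 1.3524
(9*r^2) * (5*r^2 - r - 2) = 45*r^4 - 9*r^3 - 18*r^2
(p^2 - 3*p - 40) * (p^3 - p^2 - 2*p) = p^5 - 4*p^4 - 39*p^3 + 46*p^2 + 80*p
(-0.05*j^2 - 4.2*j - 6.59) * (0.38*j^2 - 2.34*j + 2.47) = -0.019*j^4 - 1.479*j^3 + 7.2003*j^2 + 5.0466*j - 16.2773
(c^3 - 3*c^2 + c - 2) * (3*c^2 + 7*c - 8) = 3*c^5 - 2*c^4 - 26*c^3 + 25*c^2 - 22*c + 16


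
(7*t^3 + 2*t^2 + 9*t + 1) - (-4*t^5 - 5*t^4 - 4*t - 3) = 4*t^5 + 5*t^4 + 7*t^3 + 2*t^2 + 13*t + 4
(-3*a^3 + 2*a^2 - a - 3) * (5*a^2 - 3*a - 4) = -15*a^5 + 19*a^4 + a^3 - 20*a^2 + 13*a + 12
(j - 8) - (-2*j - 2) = 3*j - 6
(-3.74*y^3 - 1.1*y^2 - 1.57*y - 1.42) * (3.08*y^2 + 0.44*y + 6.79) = -11.5192*y^5 - 5.0336*y^4 - 30.7142*y^3 - 12.5334*y^2 - 11.2851*y - 9.6418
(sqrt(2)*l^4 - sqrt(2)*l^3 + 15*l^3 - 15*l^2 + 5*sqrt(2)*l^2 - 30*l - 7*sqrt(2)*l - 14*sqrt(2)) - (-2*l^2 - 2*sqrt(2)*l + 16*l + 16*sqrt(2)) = sqrt(2)*l^4 - sqrt(2)*l^3 + 15*l^3 - 13*l^2 + 5*sqrt(2)*l^2 - 46*l - 5*sqrt(2)*l - 30*sqrt(2)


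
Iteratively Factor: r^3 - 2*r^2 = (r - 2)*(r^2) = r*(r - 2)*(r)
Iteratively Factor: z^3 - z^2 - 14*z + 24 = (z + 4)*(z^2 - 5*z + 6) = (z - 3)*(z + 4)*(z - 2)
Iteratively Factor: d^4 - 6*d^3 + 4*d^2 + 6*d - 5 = (d + 1)*(d^3 - 7*d^2 + 11*d - 5) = (d - 1)*(d + 1)*(d^2 - 6*d + 5) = (d - 1)^2*(d + 1)*(d - 5)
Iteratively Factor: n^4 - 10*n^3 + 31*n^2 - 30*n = (n - 2)*(n^3 - 8*n^2 + 15*n) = (n - 5)*(n - 2)*(n^2 - 3*n) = (n - 5)*(n - 3)*(n - 2)*(n)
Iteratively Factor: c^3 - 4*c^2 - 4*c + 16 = (c - 2)*(c^2 - 2*c - 8) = (c - 2)*(c + 2)*(c - 4)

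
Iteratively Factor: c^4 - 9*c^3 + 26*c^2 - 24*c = (c - 4)*(c^3 - 5*c^2 + 6*c) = (c - 4)*(c - 2)*(c^2 - 3*c) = (c - 4)*(c - 3)*(c - 2)*(c)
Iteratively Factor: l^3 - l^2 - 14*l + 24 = (l + 4)*(l^2 - 5*l + 6) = (l - 3)*(l + 4)*(l - 2)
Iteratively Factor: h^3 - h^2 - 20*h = (h - 5)*(h^2 + 4*h) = h*(h - 5)*(h + 4)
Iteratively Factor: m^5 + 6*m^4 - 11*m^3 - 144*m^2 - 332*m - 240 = (m + 2)*(m^4 + 4*m^3 - 19*m^2 - 106*m - 120) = (m - 5)*(m + 2)*(m^3 + 9*m^2 + 26*m + 24) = (m - 5)*(m + 2)^2*(m^2 + 7*m + 12) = (m - 5)*(m + 2)^2*(m + 3)*(m + 4)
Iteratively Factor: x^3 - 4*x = (x)*(x^2 - 4) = x*(x + 2)*(x - 2)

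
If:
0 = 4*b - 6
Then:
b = 3/2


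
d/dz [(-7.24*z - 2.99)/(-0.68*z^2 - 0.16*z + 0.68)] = (4.9232*z^2 + 1.1584*z - (1.36*z + 0.16)*(7.24*z + 2.99) - 4.9232)/(0.68*z^2 + 0.16*z - 0.68)^2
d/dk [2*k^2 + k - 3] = 4*k + 1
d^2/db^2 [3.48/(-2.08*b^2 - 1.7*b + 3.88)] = (30.111744*b^2 + 24.61056*b - 3.48*(4.16*b + 1.7)*(8.32*b + 3.4) - 56.169984)/(2.08*b^2 + 1.7*b - 3.88)^3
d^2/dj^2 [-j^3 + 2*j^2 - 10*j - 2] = 4 - 6*j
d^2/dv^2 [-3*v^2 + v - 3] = -6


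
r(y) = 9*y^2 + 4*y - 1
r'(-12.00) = -212.00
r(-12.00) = 1247.00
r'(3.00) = 58.00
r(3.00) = 92.00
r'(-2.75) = -45.50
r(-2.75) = 56.06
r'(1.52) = 31.36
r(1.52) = 25.87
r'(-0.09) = 2.38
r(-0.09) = -1.29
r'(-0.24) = -0.32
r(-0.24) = -1.44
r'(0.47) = 12.46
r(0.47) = 2.87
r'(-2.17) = -35.06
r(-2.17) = 32.70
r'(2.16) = 42.88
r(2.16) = 49.63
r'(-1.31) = -19.58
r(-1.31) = 9.20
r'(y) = 18*y + 4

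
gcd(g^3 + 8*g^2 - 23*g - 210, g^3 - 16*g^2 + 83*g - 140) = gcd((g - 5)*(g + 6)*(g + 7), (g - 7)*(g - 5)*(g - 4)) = g - 5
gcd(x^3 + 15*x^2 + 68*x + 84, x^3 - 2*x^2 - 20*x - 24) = x + 2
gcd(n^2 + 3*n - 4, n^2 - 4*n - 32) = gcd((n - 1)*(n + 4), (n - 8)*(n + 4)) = n + 4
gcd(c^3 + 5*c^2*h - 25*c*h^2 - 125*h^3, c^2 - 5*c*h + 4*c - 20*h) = c - 5*h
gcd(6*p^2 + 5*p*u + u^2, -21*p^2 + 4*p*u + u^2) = 1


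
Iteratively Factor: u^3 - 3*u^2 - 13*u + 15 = (u + 3)*(u^2 - 6*u + 5) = (u - 1)*(u + 3)*(u - 5)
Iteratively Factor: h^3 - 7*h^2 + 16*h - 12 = (h - 2)*(h^2 - 5*h + 6) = (h - 2)^2*(h - 3)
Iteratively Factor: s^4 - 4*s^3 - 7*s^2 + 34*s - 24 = (s - 4)*(s^3 - 7*s + 6) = (s - 4)*(s - 2)*(s^2 + 2*s - 3) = (s - 4)*(s - 2)*(s + 3)*(s - 1)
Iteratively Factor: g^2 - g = (g)*(g - 1)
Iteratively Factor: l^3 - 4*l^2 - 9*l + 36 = (l - 3)*(l^2 - l - 12) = (l - 3)*(l + 3)*(l - 4)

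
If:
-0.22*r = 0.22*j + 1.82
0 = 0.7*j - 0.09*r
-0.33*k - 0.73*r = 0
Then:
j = -0.94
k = 16.22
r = -7.33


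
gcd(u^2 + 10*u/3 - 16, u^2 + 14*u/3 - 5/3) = 1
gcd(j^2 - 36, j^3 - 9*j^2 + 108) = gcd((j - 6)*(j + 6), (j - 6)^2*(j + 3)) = j - 6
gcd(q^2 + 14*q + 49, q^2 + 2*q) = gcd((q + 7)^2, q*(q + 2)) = 1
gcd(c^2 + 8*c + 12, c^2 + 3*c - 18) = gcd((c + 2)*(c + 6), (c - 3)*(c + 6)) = c + 6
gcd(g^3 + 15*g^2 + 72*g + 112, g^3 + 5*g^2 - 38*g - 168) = g^2 + 11*g + 28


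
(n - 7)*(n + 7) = n^2 - 49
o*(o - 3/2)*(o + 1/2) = o^3 - o^2 - 3*o/4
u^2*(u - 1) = u^3 - u^2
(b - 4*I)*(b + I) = b^2 - 3*I*b + 4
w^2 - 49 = (w - 7)*(w + 7)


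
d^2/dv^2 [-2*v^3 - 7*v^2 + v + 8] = -12*v - 14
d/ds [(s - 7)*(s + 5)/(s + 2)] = (s^2 + 4*s + 31)/(s^2 + 4*s + 4)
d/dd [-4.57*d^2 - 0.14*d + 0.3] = -9.14*d - 0.14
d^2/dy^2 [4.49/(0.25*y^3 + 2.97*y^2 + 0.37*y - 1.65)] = (-(6.735*y + 26.6706)*(0.25*y^3 + 2.97*y^2 + 0.37*y - 1.65) + 4.49*(0.75*y^2 + 5.94*y + 0.37)*(1.5*y^2 + 11.88*y + 0.74))/(0.25*y^3 + 2.97*y^2 + 0.37*y - 1.65)^3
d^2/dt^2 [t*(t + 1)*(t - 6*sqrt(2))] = 6*t - 12*sqrt(2) + 2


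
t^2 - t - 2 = (t - 2)*(t + 1)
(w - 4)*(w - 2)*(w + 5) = w^3 - w^2 - 22*w + 40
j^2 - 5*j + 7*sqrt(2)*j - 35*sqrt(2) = (j - 5)*(j + 7*sqrt(2))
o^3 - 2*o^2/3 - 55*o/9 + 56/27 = (o - 8/3)*(o - 1/3)*(o + 7/3)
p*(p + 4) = p^2 + 4*p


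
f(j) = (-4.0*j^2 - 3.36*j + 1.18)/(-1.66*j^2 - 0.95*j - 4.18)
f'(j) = (-8.0*j - 3.36)/(-1.66*j^2 - 0.95*j - 4.18) + (3.32*j + 0.95)*(-4.0*j^2 - 3.36*j + 1.18)/(-1.66*j^2 - 0.95*j - 4.18)^2 = (-1.7776*j^2 + 37.3576*j + 15.1658)/(2.7556*j^4 + 3.154*j^3 + 14.7801*j^2 + 7.942*j + 17.4724)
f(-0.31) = -0.45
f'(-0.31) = 0.21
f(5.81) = 2.33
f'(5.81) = 0.04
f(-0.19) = -0.41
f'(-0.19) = 0.49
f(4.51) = 2.26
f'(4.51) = 0.08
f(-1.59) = 0.52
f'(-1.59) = -1.03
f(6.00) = 2.34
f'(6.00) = 0.04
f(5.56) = 2.32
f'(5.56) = 0.05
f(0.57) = 0.39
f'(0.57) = 1.30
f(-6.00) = 2.11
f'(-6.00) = -0.08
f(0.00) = -0.28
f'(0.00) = 0.87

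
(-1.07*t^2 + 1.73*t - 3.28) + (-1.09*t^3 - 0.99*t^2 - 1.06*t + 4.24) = -1.09*t^3 - 2.06*t^2 + 0.67*t + 0.96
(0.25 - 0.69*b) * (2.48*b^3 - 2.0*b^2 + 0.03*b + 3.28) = -1.7112*b^4 + 2.0*b^3 - 0.5207*b^2 - 2.2557*b + 0.82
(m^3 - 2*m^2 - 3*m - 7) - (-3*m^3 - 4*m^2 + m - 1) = 4*m^3 + 2*m^2 - 4*m - 6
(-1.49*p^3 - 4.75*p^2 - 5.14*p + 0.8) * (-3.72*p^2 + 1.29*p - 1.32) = 5.5428*p^5 + 15.7479*p^4 + 14.9601*p^3 - 3.3366*p^2 + 7.8168*p - 1.056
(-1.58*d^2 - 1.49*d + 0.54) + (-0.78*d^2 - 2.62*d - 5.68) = -2.36*d^2 - 4.11*d - 5.14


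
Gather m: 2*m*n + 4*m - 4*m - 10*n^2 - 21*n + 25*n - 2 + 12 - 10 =2*m*n - 10*n^2 + 4*n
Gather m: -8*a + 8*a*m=8*a*m - 8*a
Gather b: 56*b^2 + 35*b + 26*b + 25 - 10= 56*b^2 + 61*b + 15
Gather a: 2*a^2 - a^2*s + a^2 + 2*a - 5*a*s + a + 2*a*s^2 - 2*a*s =a^2*(3 - s) + a*(2*s^2 - 7*s + 3)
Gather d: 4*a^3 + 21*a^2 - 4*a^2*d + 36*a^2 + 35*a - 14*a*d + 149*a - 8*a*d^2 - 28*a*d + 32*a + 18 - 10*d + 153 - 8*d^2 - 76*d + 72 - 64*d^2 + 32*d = 4*a^3 + 57*a^2 + 216*a + d^2*(-8*a - 72) + d*(-4*a^2 - 42*a - 54) + 243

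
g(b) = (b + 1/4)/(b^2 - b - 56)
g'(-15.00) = -0.00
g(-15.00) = -0.08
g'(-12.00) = -0.02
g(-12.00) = -0.12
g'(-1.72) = -0.02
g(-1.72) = 0.03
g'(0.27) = -0.02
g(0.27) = -0.01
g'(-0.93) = -0.02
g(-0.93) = 0.01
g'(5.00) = -0.06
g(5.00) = -0.15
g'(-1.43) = -0.02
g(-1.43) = 0.02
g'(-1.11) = -0.02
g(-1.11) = 0.02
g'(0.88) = -0.02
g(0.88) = -0.02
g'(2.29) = -0.02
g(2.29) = -0.05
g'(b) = (1 - 2*b)*(b + 1/4)/(b^2 - b - 56)^2 + 1/(b^2 - b - 56)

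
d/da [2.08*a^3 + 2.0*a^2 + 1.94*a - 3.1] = 6.24*a^2 + 4.0*a + 1.94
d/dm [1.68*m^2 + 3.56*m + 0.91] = 3.36*m + 3.56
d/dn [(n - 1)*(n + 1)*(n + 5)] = 3*n^2 + 10*n - 1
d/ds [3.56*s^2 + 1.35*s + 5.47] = 7.12*s + 1.35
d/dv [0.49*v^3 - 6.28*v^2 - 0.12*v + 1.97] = 1.47*v^2 - 12.56*v - 0.12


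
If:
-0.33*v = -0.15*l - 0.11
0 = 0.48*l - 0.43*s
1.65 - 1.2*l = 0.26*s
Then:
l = 1.11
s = 1.24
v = 0.84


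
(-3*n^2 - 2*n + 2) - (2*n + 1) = -3*n^2 - 4*n + 1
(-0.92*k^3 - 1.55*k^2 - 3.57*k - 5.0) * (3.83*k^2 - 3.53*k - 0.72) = -3.5236*k^5 - 2.6889*k^4 - 7.5392*k^3 - 5.4319*k^2 + 20.2204*k + 3.6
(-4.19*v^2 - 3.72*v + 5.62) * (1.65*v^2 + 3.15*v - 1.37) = -6.9135*v^4 - 19.3365*v^3 + 3.2953*v^2 + 22.7994*v - 7.6994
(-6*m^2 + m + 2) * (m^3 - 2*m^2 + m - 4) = -6*m^5 + 13*m^4 - 6*m^3 + 21*m^2 - 2*m - 8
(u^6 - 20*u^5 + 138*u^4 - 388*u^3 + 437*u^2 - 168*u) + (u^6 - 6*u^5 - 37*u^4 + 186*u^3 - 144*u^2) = 2*u^6 - 26*u^5 + 101*u^4 - 202*u^3 + 293*u^2 - 168*u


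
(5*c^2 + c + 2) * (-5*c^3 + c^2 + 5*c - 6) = -25*c^5 + 16*c^3 - 23*c^2 + 4*c - 12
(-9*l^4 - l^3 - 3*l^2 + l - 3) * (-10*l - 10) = 90*l^5 + 100*l^4 + 40*l^3 + 20*l^2 + 20*l + 30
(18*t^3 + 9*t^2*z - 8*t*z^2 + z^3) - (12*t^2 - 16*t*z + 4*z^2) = 18*t^3 + 9*t^2*z - 12*t^2 - 8*t*z^2 + 16*t*z + z^3 - 4*z^2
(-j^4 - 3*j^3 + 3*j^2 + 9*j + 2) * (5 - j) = j^5 - 2*j^4 - 18*j^3 + 6*j^2 + 43*j + 10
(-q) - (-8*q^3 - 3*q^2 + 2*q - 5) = 8*q^3 + 3*q^2 - 3*q + 5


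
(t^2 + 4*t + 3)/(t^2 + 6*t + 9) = (t + 1)/(t + 3)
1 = 1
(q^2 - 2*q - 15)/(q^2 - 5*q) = (q + 3)/q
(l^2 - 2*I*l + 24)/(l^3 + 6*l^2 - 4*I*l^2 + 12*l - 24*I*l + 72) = (l + 4*I)/(l^2 + 2*l*(3 + I) + 12*I)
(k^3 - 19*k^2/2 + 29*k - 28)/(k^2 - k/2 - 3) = (2*k^2 - 15*k + 28)/(2*k + 3)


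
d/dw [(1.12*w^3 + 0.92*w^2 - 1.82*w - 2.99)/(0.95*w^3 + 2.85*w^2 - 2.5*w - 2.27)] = (4.44089209850063e-16*w^5 + 2.318*w^4 - 2.142*w^3 + 3.7813*w^2 + 12.8662*w - 3.3436)/(0.9025*w^6 + 5.415*w^5 + 3.3725*w^4 - 18.563*w^3 - 6.689*w^2 + 11.35*w + 5.1529)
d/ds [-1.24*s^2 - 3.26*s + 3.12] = -2.48*s - 3.26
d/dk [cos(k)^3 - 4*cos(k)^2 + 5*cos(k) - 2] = (-3*cos(k)^2 + 8*cos(k) - 5)*sin(k)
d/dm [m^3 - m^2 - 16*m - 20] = 3*m^2 - 2*m - 16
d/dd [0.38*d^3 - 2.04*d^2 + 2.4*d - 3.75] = 1.14*d^2 - 4.08*d + 2.4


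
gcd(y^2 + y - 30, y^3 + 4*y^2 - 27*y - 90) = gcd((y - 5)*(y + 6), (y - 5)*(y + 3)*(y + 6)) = y^2 + y - 30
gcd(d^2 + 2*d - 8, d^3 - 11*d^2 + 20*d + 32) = 1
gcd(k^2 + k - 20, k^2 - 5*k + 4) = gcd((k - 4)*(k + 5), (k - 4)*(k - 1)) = k - 4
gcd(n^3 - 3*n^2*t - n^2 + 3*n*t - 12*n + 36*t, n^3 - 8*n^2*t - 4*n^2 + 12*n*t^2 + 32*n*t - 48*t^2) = n - 4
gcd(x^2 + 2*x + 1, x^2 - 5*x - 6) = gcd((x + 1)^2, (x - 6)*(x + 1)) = x + 1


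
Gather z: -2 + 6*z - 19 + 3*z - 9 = 9*z - 30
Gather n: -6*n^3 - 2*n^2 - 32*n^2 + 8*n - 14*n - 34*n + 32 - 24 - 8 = -6*n^3 - 34*n^2 - 40*n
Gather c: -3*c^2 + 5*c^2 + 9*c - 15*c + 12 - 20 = 2*c^2 - 6*c - 8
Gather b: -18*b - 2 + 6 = 4 - 18*b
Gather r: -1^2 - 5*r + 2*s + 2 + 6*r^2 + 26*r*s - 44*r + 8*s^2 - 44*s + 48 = 6*r^2 + r*(26*s - 49) + 8*s^2 - 42*s + 49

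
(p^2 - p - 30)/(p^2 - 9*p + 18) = (p + 5)/(p - 3)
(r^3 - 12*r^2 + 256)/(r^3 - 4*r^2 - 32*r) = (r - 8)/r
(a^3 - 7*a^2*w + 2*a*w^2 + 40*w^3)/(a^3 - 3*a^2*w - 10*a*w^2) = (a - 4*w)/a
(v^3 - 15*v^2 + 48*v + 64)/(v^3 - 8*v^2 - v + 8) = (v - 8)/(v - 1)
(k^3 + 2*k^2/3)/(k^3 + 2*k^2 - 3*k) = k*(3*k + 2)/(3*(k^2 + 2*k - 3))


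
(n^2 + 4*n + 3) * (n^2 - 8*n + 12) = n^4 - 4*n^3 - 17*n^2 + 24*n + 36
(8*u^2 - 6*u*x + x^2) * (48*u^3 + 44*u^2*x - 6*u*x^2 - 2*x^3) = 384*u^5 + 64*u^4*x - 264*u^3*x^2 + 64*u^2*x^3 + 6*u*x^4 - 2*x^5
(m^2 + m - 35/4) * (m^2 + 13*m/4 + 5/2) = m^4 + 17*m^3/4 - 3*m^2 - 415*m/16 - 175/8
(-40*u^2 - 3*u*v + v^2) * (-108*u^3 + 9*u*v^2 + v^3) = 4320*u^5 + 324*u^4*v - 468*u^3*v^2 - 67*u^2*v^3 + 6*u*v^4 + v^5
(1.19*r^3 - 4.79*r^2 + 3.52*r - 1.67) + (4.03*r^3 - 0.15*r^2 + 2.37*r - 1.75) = 5.22*r^3 - 4.94*r^2 + 5.89*r - 3.42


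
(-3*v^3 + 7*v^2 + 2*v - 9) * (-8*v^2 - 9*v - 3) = 24*v^5 - 29*v^4 - 70*v^3 + 33*v^2 + 75*v + 27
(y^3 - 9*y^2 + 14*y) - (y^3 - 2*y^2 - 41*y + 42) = -7*y^2 + 55*y - 42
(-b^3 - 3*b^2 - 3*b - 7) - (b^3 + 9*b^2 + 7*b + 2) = -2*b^3 - 12*b^2 - 10*b - 9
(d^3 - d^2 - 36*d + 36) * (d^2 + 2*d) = d^5 + d^4 - 38*d^3 - 36*d^2 + 72*d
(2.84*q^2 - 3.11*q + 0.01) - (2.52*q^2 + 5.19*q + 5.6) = 0.32*q^2 - 8.3*q - 5.59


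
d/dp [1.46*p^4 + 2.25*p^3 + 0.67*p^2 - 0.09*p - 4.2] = 5.84*p^3 + 6.75*p^2 + 1.34*p - 0.09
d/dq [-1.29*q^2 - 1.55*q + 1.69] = -2.58*q - 1.55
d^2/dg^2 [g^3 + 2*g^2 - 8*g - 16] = 6*g + 4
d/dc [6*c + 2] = 6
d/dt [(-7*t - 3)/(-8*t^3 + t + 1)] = (56*t^3 - 7*t - (7*t + 3)*(24*t^2 - 1) - 7)/(-8*t^3 + t + 1)^2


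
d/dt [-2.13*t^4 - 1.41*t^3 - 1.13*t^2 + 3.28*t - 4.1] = -8.52*t^3 - 4.23*t^2 - 2.26*t + 3.28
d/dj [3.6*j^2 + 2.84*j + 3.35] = 7.2*j + 2.84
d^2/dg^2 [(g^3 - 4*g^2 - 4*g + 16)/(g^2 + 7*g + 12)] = 2*(61*g^3 + 444*g^2 + 912*g + 352)/(g^6 + 21*g^5 + 183*g^4 + 847*g^3 + 2196*g^2 + 3024*g + 1728)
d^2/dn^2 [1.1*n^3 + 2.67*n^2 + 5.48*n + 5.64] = 6.6*n + 5.34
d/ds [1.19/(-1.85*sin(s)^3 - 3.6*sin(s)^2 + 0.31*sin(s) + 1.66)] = (6.6045*sin(s)^2 + 8.568*sin(s) - 0.3689)*cos(s)/(1.85*sin(s)^3 + 3.6*sin(s)^2 - 0.31*sin(s) - 1.66)^2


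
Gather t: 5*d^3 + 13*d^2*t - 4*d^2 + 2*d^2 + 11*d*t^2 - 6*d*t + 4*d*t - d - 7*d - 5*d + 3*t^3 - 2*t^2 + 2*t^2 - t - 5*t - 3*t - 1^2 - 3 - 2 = 5*d^3 - 2*d^2 + 11*d*t^2 - 13*d + 3*t^3 + t*(13*d^2 - 2*d - 9) - 6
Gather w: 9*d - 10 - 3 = 9*d - 13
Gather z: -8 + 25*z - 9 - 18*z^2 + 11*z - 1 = -18*z^2 + 36*z - 18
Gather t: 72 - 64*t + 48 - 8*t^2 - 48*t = -8*t^2 - 112*t + 120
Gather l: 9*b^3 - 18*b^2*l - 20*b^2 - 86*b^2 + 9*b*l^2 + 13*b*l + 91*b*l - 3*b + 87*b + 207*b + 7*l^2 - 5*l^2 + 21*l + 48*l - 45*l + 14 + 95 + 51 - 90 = 9*b^3 - 106*b^2 + 291*b + l^2*(9*b + 2) + l*(-18*b^2 + 104*b + 24) + 70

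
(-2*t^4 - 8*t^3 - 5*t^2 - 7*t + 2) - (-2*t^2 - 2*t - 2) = -2*t^4 - 8*t^3 - 3*t^2 - 5*t + 4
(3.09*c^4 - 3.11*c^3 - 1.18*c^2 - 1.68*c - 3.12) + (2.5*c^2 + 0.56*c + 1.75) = 3.09*c^4 - 3.11*c^3 + 1.32*c^2 - 1.12*c - 1.37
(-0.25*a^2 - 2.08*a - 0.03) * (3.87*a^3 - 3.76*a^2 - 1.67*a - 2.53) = -0.9675*a^5 - 7.1096*a^4 + 8.1222*a^3 + 4.2189*a^2 + 5.3125*a + 0.0759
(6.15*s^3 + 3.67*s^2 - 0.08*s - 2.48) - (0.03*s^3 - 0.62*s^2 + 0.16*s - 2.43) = 6.12*s^3 + 4.29*s^2 - 0.24*s - 0.0499999999999998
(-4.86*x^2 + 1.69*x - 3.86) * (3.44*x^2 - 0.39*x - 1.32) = -16.7184*x^4 + 7.709*x^3 - 7.5223*x^2 - 0.7254*x + 5.0952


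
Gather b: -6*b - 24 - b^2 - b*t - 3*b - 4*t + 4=-b^2 + b*(-t - 9) - 4*t - 20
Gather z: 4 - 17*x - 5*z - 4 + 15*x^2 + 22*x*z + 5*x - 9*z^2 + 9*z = 15*x^2 - 12*x - 9*z^2 + z*(22*x + 4)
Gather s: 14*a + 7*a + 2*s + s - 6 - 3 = 21*a + 3*s - 9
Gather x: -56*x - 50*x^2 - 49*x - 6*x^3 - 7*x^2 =-6*x^3 - 57*x^2 - 105*x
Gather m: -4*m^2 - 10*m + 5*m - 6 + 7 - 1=-4*m^2 - 5*m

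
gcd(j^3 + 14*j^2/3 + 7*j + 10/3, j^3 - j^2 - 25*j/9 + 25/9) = j + 5/3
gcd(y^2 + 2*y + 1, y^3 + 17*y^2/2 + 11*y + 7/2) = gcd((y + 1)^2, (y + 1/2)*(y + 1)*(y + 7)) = y + 1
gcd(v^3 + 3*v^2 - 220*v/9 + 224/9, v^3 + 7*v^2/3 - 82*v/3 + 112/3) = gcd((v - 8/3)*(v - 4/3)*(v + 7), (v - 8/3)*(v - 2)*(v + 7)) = v^2 + 13*v/3 - 56/3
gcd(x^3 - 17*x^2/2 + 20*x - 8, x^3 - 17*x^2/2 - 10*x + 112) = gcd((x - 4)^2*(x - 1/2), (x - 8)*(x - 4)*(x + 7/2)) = x - 4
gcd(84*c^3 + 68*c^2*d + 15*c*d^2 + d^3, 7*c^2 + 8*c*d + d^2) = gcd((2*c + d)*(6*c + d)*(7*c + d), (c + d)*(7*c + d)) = 7*c + d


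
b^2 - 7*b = b*(b - 7)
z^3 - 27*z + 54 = (z - 3)^2*(z + 6)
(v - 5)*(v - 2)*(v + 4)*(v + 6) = v^4 + 3*v^3 - 36*v^2 - 68*v + 240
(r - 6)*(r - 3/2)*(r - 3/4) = r^3 - 33*r^2/4 + 117*r/8 - 27/4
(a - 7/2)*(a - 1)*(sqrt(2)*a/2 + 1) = sqrt(2)*a^3/2 - 9*sqrt(2)*a^2/4 + a^2 - 9*a/2 + 7*sqrt(2)*a/4 + 7/2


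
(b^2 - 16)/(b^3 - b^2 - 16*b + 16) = 1/(b - 1)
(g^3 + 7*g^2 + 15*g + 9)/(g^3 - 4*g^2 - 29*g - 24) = (g + 3)/(g - 8)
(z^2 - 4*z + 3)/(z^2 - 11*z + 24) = (z - 1)/(z - 8)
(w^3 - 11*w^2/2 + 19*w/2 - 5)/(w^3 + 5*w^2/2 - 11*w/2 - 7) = (2*w^2 - 7*w + 5)/(2*w^2 + 9*w + 7)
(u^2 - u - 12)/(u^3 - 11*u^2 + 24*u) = (u^2 - u - 12)/(u*(u^2 - 11*u + 24))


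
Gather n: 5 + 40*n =40*n + 5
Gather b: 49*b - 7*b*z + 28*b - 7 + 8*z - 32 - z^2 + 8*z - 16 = b*(77 - 7*z) - z^2 + 16*z - 55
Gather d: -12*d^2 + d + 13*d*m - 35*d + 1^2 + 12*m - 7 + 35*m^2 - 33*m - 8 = -12*d^2 + d*(13*m - 34) + 35*m^2 - 21*m - 14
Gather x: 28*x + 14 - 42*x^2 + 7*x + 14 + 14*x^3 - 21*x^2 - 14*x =14*x^3 - 63*x^2 + 21*x + 28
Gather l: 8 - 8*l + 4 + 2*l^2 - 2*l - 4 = 2*l^2 - 10*l + 8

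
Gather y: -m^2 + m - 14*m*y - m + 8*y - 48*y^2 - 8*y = -m^2 - 14*m*y - 48*y^2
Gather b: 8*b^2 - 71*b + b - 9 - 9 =8*b^2 - 70*b - 18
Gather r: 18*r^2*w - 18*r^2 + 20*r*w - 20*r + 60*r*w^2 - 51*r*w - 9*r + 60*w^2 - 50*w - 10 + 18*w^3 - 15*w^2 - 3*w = r^2*(18*w - 18) + r*(60*w^2 - 31*w - 29) + 18*w^3 + 45*w^2 - 53*w - 10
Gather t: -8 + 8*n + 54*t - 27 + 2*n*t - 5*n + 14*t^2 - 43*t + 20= 3*n + 14*t^2 + t*(2*n + 11) - 15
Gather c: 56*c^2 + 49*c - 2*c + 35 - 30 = 56*c^2 + 47*c + 5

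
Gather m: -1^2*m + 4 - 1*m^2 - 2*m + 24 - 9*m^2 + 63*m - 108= -10*m^2 + 60*m - 80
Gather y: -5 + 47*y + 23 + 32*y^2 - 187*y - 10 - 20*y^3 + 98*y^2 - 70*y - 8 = -20*y^3 + 130*y^2 - 210*y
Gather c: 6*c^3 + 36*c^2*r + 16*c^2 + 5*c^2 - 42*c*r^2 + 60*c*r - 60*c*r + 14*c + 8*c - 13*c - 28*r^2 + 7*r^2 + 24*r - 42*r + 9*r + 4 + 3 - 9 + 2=6*c^3 + c^2*(36*r + 21) + c*(9 - 42*r^2) - 21*r^2 - 9*r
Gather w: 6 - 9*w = 6 - 9*w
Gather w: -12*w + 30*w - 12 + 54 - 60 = 18*w - 18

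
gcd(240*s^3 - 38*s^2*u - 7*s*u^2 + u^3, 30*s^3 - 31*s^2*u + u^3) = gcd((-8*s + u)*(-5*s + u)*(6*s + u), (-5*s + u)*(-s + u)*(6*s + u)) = 30*s^2 - s*u - u^2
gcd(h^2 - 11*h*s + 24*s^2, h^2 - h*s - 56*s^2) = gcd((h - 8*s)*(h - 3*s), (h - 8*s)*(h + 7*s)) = -h + 8*s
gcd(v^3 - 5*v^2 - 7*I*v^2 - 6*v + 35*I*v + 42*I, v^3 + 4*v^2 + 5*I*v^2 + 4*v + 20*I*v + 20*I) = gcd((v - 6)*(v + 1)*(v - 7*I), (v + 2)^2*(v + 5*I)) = 1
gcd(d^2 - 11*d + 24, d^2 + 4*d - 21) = d - 3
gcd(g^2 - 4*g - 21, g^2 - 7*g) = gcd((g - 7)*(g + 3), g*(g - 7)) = g - 7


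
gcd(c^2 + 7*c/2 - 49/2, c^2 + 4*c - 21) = c + 7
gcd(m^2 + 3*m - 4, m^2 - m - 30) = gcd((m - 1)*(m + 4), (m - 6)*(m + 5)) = 1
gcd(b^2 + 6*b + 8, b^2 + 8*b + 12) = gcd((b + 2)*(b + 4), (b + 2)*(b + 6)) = b + 2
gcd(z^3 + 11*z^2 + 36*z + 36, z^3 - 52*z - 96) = z^2 + 8*z + 12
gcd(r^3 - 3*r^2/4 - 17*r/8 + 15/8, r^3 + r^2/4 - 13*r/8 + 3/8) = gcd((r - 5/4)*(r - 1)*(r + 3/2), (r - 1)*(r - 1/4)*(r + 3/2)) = r^2 + r/2 - 3/2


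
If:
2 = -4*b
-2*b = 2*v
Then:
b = -1/2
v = 1/2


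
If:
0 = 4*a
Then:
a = 0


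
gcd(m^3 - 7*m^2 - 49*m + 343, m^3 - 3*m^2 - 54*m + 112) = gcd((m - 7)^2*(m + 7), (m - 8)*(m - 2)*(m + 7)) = m + 7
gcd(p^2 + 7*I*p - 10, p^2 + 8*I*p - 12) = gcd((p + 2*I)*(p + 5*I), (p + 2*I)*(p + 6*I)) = p + 2*I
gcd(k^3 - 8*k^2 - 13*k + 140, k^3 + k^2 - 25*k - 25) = k - 5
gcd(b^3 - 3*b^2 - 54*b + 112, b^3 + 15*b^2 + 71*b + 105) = b + 7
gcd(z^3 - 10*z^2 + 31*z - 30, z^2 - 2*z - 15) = z - 5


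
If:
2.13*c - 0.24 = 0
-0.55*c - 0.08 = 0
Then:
No Solution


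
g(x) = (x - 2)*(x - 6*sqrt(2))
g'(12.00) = 13.51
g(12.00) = 35.15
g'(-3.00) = -16.49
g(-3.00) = 57.43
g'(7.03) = 3.57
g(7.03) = -7.32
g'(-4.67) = -19.83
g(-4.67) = 87.75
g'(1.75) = -6.99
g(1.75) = 1.68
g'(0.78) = -8.93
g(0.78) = 9.40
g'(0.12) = -10.25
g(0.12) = 15.73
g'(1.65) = -7.19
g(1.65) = 2.39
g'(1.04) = -8.41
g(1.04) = 7.15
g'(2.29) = -5.91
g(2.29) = -1.80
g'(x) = 2*x - 6*sqrt(2) - 2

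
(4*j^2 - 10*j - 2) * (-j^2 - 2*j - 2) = -4*j^4 + 2*j^3 + 14*j^2 + 24*j + 4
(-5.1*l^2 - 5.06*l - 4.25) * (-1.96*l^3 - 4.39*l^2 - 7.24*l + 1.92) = 9.996*l^5 + 32.3066*l^4 + 67.4674*l^3 + 45.4999*l^2 + 21.0548*l - 8.16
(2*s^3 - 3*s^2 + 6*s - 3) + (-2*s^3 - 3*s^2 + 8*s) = -6*s^2 + 14*s - 3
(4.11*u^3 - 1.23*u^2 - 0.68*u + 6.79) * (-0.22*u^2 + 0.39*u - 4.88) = -0.9042*u^5 + 1.8735*u^4 - 20.3869*u^3 + 4.2434*u^2 + 5.9665*u - 33.1352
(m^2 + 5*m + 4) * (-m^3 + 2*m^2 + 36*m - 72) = -m^5 - 3*m^4 + 42*m^3 + 116*m^2 - 216*m - 288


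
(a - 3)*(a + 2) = a^2 - a - 6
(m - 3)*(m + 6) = m^2 + 3*m - 18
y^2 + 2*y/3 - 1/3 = (y - 1/3)*(y + 1)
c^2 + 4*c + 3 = (c + 1)*(c + 3)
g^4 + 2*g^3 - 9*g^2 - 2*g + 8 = (g - 2)*(g - 1)*(g + 1)*(g + 4)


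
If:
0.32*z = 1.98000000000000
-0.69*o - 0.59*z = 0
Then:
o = -5.29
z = 6.19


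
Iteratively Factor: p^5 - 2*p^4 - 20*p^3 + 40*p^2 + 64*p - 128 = (p + 4)*(p^4 - 6*p^3 + 4*p^2 + 24*p - 32) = (p - 4)*(p + 4)*(p^3 - 2*p^2 - 4*p + 8) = (p - 4)*(p - 2)*(p + 4)*(p^2 - 4) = (p - 4)*(p - 2)^2*(p + 4)*(p + 2)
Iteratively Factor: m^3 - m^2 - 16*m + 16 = (m - 1)*(m^2 - 16) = (m - 4)*(m - 1)*(m + 4)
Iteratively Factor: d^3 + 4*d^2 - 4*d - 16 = (d - 2)*(d^2 + 6*d + 8) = (d - 2)*(d + 2)*(d + 4)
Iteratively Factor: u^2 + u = (u)*(u + 1)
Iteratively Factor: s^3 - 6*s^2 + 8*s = (s - 4)*(s^2 - 2*s) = s*(s - 4)*(s - 2)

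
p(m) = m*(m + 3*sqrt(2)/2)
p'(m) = 2*m + 3*sqrt(2)/2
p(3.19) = 16.94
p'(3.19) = 8.50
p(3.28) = 17.72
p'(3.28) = 8.68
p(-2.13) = 0.02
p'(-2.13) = -2.14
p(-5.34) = 17.19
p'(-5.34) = -8.56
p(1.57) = 5.80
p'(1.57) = 5.26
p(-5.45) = 18.14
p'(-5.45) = -8.78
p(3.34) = 18.24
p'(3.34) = 8.80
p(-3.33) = 4.02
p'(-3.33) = -4.54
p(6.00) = 48.73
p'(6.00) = 14.12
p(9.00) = 100.09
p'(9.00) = 20.12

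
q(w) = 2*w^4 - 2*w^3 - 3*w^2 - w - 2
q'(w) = 8*w^3 - 6*w^2 - 6*w - 1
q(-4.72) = 1138.85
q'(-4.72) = -947.58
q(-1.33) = 4.99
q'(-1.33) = -22.45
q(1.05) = -6.24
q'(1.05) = -4.65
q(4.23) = 429.03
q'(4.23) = 471.76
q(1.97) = -0.78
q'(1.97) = 25.06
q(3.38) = 144.15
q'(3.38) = 219.09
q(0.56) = -3.66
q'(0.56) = -4.84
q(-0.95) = -0.41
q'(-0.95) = -7.57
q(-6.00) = 2920.00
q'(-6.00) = -1909.00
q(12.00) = 37570.00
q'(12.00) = 12887.00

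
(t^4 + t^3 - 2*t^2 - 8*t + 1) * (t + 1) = t^5 + 2*t^4 - t^3 - 10*t^2 - 7*t + 1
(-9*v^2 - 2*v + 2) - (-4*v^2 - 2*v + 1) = 1 - 5*v^2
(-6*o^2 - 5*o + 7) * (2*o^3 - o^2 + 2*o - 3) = -12*o^5 - 4*o^4 + 7*o^3 + o^2 + 29*o - 21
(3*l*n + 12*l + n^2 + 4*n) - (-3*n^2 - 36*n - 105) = 3*l*n + 12*l + 4*n^2 + 40*n + 105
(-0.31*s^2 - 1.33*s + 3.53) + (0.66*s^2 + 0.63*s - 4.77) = 0.35*s^2 - 0.7*s - 1.24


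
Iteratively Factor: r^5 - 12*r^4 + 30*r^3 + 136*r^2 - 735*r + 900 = (r - 5)*(r^4 - 7*r^3 - 5*r^2 + 111*r - 180) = (r - 5)*(r - 3)*(r^3 - 4*r^2 - 17*r + 60) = (r - 5)*(r - 3)^2*(r^2 - r - 20) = (r - 5)*(r - 3)^2*(r + 4)*(r - 5)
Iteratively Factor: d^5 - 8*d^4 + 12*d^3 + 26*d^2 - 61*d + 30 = (d - 1)*(d^4 - 7*d^3 + 5*d^2 + 31*d - 30) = (d - 1)^2*(d^3 - 6*d^2 - d + 30) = (d - 5)*(d - 1)^2*(d^2 - d - 6) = (d - 5)*(d - 1)^2*(d + 2)*(d - 3)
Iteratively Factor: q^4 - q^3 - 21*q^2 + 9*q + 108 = (q + 3)*(q^3 - 4*q^2 - 9*q + 36) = (q - 4)*(q + 3)*(q^2 - 9) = (q - 4)*(q - 3)*(q + 3)*(q + 3)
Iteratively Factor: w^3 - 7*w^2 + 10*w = (w)*(w^2 - 7*w + 10) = w*(w - 5)*(w - 2)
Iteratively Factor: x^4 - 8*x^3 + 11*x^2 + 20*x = (x + 1)*(x^3 - 9*x^2 + 20*x) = x*(x + 1)*(x^2 - 9*x + 20) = x*(x - 5)*(x + 1)*(x - 4)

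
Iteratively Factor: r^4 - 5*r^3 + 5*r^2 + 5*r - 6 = (r - 3)*(r^3 - 2*r^2 - r + 2) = (r - 3)*(r - 1)*(r^2 - r - 2) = (r - 3)*(r - 1)*(r + 1)*(r - 2)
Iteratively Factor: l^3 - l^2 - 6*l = (l + 2)*(l^2 - 3*l) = (l - 3)*(l + 2)*(l)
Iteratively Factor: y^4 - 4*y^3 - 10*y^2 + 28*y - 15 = (y - 1)*(y^3 - 3*y^2 - 13*y + 15) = (y - 5)*(y - 1)*(y^2 + 2*y - 3) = (y - 5)*(y - 1)^2*(y + 3)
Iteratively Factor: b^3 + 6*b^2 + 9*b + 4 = (b + 4)*(b^2 + 2*b + 1) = (b + 1)*(b + 4)*(b + 1)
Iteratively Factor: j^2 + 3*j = (j)*(j + 3)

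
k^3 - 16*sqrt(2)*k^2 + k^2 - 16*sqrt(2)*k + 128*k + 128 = (k + 1)*(k - 8*sqrt(2))^2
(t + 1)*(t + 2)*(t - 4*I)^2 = t^4 + 3*t^3 - 8*I*t^3 - 14*t^2 - 24*I*t^2 - 48*t - 16*I*t - 32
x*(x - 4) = x^2 - 4*x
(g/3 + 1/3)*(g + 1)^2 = g^3/3 + g^2 + g + 1/3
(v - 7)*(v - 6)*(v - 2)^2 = v^4 - 17*v^3 + 98*v^2 - 220*v + 168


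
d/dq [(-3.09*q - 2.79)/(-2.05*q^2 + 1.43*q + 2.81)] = (6.3345*q^2 - 4.4187*q - (3.09*q + 2.79)*(4.1*q - 1.43) - 8.6829)/(-2.05*q^2 + 1.43*q + 2.81)^2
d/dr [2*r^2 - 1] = 4*r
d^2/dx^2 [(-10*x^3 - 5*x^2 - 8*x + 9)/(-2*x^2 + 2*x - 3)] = 2*(32*x^3 - 378*x^2 + 234*x + 111)/(8*x^6 - 24*x^5 + 60*x^4 - 80*x^3 + 90*x^2 - 54*x + 27)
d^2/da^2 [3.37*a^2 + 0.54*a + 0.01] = 6.74000000000000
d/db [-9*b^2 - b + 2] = -18*b - 1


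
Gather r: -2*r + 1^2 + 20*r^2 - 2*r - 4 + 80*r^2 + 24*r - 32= 100*r^2 + 20*r - 35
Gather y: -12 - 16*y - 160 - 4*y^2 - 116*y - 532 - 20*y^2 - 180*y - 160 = -24*y^2 - 312*y - 864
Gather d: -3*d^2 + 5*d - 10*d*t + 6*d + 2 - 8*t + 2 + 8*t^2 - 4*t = -3*d^2 + d*(11 - 10*t) + 8*t^2 - 12*t + 4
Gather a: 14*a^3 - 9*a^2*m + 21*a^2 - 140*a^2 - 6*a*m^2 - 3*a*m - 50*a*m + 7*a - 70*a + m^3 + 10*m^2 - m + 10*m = 14*a^3 + a^2*(-9*m - 119) + a*(-6*m^2 - 53*m - 63) + m^3 + 10*m^2 + 9*m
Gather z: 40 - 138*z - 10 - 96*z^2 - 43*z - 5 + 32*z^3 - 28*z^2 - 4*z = 32*z^3 - 124*z^2 - 185*z + 25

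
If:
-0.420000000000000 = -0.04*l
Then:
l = 10.50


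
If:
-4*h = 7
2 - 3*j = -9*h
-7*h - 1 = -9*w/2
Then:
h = -7/4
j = -55/12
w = -5/2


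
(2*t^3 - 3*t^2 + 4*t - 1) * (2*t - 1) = 4*t^4 - 8*t^3 + 11*t^2 - 6*t + 1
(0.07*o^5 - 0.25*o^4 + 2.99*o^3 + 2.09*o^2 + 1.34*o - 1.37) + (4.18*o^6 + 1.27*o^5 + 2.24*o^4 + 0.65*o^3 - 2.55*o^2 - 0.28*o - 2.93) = 4.18*o^6 + 1.34*o^5 + 1.99*o^4 + 3.64*o^3 - 0.46*o^2 + 1.06*o - 4.3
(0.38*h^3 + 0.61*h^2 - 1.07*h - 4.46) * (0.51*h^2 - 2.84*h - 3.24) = 0.1938*h^5 - 0.7681*h^4 - 3.5093*h^3 - 1.2122*h^2 + 16.1332*h + 14.4504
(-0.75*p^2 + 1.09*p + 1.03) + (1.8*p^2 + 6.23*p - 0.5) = 1.05*p^2 + 7.32*p + 0.53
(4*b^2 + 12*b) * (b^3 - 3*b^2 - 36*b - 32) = 4*b^5 - 180*b^3 - 560*b^2 - 384*b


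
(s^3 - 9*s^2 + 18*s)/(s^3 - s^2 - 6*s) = (s - 6)/(s + 2)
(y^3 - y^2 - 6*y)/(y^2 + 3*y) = (y^2 - y - 6)/(y + 3)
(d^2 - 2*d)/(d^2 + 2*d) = (d - 2)/(d + 2)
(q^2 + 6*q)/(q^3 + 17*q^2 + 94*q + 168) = q/(q^2 + 11*q + 28)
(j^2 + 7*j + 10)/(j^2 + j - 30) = (j^2 + 7*j + 10)/(j^2 + j - 30)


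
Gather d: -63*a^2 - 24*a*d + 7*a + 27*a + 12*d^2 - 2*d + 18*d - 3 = -63*a^2 + 34*a + 12*d^2 + d*(16 - 24*a) - 3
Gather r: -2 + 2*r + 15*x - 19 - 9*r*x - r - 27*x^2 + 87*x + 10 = r*(1 - 9*x) - 27*x^2 + 102*x - 11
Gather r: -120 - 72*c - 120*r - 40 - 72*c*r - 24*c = -96*c + r*(-72*c - 120) - 160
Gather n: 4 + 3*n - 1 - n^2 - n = -n^2 + 2*n + 3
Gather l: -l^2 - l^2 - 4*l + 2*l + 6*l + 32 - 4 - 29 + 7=-2*l^2 + 4*l + 6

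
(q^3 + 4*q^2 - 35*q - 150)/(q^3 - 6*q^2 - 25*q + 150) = (q + 5)/(q - 5)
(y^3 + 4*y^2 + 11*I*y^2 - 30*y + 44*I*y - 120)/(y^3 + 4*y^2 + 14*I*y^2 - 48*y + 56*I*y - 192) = (y + 5*I)/(y + 8*I)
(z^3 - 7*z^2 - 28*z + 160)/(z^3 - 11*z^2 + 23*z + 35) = (z^3 - 7*z^2 - 28*z + 160)/(z^3 - 11*z^2 + 23*z + 35)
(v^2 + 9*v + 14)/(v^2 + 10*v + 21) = (v + 2)/(v + 3)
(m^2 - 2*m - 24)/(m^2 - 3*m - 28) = (m - 6)/(m - 7)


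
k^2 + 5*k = k*(k + 5)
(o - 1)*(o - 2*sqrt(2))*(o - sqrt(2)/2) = o^3 - 5*sqrt(2)*o^2/2 - o^2 + 2*o + 5*sqrt(2)*o/2 - 2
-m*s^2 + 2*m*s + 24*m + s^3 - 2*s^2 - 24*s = (-m + s)*(s - 6)*(s + 4)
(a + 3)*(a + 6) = a^2 + 9*a + 18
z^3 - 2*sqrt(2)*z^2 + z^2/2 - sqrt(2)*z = z*(z + 1/2)*(z - 2*sqrt(2))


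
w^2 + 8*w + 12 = (w + 2)*(w + 6)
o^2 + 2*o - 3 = (o - 1)*(o + 3)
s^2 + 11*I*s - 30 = (s + 5*I)*(s + 6*I)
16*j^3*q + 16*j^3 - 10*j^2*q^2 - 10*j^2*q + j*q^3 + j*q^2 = (-8*j + q)*(-2*j + q)*(j*q + j)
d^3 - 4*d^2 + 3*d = d*(d - 3)*(d - 1)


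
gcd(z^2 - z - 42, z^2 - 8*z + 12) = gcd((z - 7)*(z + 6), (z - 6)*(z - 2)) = 1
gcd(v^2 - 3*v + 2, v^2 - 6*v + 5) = v - 1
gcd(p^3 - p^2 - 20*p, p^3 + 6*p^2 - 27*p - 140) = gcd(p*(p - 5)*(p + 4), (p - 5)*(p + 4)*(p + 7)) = p^2 - p - 20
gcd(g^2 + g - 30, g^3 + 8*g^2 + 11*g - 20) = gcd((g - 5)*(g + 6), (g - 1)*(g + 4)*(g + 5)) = 1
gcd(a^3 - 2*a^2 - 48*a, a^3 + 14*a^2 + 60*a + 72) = a + 6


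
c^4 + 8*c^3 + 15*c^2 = c^2*(c + 3)*(c + 5)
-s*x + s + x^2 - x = (-s + x)*(x - 1)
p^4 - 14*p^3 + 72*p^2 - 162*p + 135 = (p - 5)*(p - 3)^3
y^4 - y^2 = y^2*(y - 1)*(y + 1)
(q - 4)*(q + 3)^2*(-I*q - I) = -I*q^4 - 3*I*q^3 + 13*I*q^2 + 51*I*q + 36*I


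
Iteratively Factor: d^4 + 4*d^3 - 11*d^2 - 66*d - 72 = (d - 4)*(d^3 + 8*d^2 + 21*d + 18) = (d - 4)*(d + 3)*(d^2 + 5*d + 6) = (d - 4)*(d + 2)*(d + 3)*(d + 3)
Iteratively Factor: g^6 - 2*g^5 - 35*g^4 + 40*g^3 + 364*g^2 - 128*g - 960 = (g + 4)*(g^5 - 6*g^4 - 11*g^3 + 84*g^2 + 28*g - 240) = (g - 2)*(g + 4)*(g^4 - 4*g^3 - 19*g^2 + 46*g + 120) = (g - 2)*(g + 2)*(g + 4)*(g^3 - 6*g^2 - 7*g + 60) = (g - 5)*(g - 2)*(g + 2)*(g + 4)*(g^2 - g - 12) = (g - 5)*(g - 4)*(g - 2)*(g + 2)*(g + 4)*(g + 3)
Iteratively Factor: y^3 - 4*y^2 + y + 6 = (y - 3)*(y^2 - y - 2) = (y - 3)*(y - 2)*(y + 1)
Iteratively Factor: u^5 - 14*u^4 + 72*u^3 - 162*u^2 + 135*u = (u)*(u^4 - 14*u^3 + 72*u^2 - 162*u + 135) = u*(u - 5)*(u^3 - 9*u^2 + 27*u - 27) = u*(u - 5)*(u - 3)*(u^2 - 6*u + 9) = u*(u - 5)*(u - 3)^2*(u - 3)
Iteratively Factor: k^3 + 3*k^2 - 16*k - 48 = (k + 4)*(k^2 - k - 12) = (k + 3)*(k + 4)*(k - 4)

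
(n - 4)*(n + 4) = n^2 - 16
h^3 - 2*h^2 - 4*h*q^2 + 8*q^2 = (h - 2)*(h - 2*q)*(h + 2*q)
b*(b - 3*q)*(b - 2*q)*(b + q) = b^4 - 4*b^3*q + b^2*q^2 + 6*b*q^3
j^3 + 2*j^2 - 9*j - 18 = (j - 3)*(j + 2)*(j + 3)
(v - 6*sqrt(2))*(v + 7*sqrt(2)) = v^2 + sqrt(2)*v - 84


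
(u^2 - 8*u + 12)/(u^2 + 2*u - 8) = (u - 6)/(u + 4)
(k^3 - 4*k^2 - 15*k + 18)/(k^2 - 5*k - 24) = (k^2 - 7*k + 6)/(k - 8)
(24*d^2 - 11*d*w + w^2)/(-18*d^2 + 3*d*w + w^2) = (-8*d + w)/(6*d + w)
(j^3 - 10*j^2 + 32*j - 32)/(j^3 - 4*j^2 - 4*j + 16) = (j - 4)/(j + 2)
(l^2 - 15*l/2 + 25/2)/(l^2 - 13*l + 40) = (l - 5/2)/(l - 8)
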